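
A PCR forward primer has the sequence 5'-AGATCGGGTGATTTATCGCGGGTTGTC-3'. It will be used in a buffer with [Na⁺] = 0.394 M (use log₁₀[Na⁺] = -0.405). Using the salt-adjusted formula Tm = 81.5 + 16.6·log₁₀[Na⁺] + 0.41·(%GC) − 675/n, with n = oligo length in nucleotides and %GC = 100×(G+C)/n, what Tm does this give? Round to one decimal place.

71.0°C

Length n = 27. C=4, T=9, A=4, G=10
G+C = 14, so %GC = 14/27 × 100 = 51.852%
Salt term: 16.6 × (-0.405) = -6.723
GC term: 0.41 × 51.852 = 21.259; length term: −675/27 = −25
Tm = 81.5 + (-6.723) + 21.259 − 25 = 71.036 → 71.0°C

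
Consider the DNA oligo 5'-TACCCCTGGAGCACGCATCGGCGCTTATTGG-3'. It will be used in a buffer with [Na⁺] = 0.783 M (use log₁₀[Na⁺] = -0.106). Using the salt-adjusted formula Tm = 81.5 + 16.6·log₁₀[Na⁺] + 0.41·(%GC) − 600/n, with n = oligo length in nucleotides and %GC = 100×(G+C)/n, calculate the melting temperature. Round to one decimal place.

85.5°C

Length n = 31. Counting bases: G=9, A=5, C=10, T=7
G+C = 19, so %GC = 19/31 × 100 = 61.29%
Salt term: 16.6 × (-0.106) = -1.76
GC term: 0.41 × 61.29 = 25.129; length term: −600/31 = −19.355
Tm = 81.5 + (-1.76) + 25.129 − 19.355 = 85.514 → 85.5°C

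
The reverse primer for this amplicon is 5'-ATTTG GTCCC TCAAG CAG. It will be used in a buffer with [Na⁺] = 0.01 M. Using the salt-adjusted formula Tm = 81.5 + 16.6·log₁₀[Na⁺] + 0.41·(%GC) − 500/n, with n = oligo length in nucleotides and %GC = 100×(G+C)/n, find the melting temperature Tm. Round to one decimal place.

41.0°C

Length n = 18. Scanning the sequence gives A=4, C=5, G=4, T=5.
G+C = 9, so %GC = 9/18 × 100 = 50%
Salt term: 16.6 × (-2) = -33.2
GC term: 0.41 × 50 = 20.5; length term: −500/18 = −27.778
Tm = 81.5 + (-33.2) + 20.5 − 27.778 = 41.022 → 41.0°C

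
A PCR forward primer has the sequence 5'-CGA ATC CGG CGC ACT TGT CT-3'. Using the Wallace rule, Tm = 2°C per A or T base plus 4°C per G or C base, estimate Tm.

64°C

C=7, A=3, T=5, G=5
A+T = 8, G+C = 12
Tm = 2×8 + 4×12 = 64°C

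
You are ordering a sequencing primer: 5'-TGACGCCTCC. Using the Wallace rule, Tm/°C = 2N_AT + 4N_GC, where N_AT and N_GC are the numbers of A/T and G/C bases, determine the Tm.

34°C

Scanning the sequence gives T=2, G=2, C=5, A=1.
So N_AT = 3 and N_GC = 7.
Tm = 2(3) + 4(7) = 6 + 28 = 34°C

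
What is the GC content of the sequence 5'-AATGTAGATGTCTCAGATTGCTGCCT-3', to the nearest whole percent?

42%

Counting bases: A=6, T=9, C=5, G=6
G+C = 6 + 5 = 11 out of 26 bases
%GC = 11/26 × 100 = 42.31% ≈ 42%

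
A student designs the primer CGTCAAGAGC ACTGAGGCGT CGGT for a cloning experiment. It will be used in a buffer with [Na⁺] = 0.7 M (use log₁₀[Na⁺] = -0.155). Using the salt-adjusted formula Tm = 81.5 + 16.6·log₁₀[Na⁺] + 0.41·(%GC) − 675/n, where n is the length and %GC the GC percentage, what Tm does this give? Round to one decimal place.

Length n = 24. Counting bases: G=9, T=4, A=5, C=6
G+C = 15, so %GC = 15/24 × 100 = 62.5%
Salt term: 16.6 × (-0.155) = -2.573
GC term: 0.41 × 62.5 = 25.625; length term: −675/24 = −28.125
Tm = 81.5 + (-2.573) + 25.625 − 28.125 = 76.427 → 76.4°C

76.4°C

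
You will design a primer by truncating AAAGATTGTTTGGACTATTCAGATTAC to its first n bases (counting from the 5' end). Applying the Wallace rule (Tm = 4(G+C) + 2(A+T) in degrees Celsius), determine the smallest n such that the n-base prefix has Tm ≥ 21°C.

n = 9

First 8 bases: AAAGATTG → Tm = 20°C (< 21°C)
First 9 bases: AAAGATTGT → Tm = 22°C (≥ 21°C)
Each additional base adds 2°C (A/T) or 4°C (G/C), so Tm is non-decreasing in n; n = 9 is the first length to reach 21°C.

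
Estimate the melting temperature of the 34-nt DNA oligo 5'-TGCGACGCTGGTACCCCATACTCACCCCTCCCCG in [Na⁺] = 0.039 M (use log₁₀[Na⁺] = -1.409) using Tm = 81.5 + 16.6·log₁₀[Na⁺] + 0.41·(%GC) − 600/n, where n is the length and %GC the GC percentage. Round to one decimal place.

Length n = 34. T=6, C=17, G=6, A=5
G+C = 23, so %GC = 23/34 × 100 = 67.647%
Salt term: 16.6 × (-1.409) = -23.389
GC term: 0.41 × 67.647 = 27.735; length term: −600/34 = −17.647
Tm = 81.5 + (-23.389) + 27.735 − 17.647 = 68.199 → 68.2°C

68.2°C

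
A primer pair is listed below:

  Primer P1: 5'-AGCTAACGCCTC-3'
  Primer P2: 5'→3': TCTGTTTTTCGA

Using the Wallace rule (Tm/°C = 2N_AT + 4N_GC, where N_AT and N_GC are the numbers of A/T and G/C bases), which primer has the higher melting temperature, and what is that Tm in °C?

Primer P1: A+T=5, G+C=7 → Tm = 2(5)+4(7) = 38°C
Primer P2: A+T=8, G+C=4 → Tm = 2(8)+4(4) = 32°C
38°C vs 32°C → primer P1 is higher.

Primer P1, 38°C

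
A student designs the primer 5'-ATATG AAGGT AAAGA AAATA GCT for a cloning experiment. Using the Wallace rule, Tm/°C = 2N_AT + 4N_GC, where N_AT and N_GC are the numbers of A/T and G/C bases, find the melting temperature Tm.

Base counts: C=1, A=12, G=5, T=5
AT pairs contribute 17, GC pairs contribute 6.
Tm = 2(17) + 4(6) = 34 + 24 = 58°C

58°C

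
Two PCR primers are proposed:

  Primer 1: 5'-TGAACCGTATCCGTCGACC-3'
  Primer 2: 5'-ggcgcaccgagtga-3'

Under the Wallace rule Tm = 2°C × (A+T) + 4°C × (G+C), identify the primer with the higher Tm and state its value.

Primer 1, 60°C

Primer 1: A+T=8, G+C=11 → Tm = 2(8)+4(11) = 60°C
Primer 2: A+T=4, G+C=10 → Tm = 2(4)+4(10) = 48°C
60°C vs 48°C → primer 1 is higher.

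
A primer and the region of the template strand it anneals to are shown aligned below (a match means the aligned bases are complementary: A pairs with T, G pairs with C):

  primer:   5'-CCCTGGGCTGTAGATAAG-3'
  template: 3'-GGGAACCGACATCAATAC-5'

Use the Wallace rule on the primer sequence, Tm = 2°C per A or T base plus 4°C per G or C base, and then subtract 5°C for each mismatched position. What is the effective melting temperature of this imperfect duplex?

41°C

Primer base counts: A=4, T=4, G=6, C=4 → A+T=8, G+C=10
Perfect-match Tm = 2(8) + 4(10) = 16 + 40 = 56°C
Mismatches (positions where the bases are not complementary): 3 (at positions 5, 14, 17)
Effective Tm = 56 − 3×5 = 56 − 15 = 41°C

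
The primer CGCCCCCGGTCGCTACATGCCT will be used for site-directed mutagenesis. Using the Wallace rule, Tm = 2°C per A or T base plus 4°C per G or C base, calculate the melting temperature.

76°C

Counting bases: G=5, T=4, A=2, C=11
A+T = 6, G+C = 16
Tm = 2×6 + 4×16 = 76°C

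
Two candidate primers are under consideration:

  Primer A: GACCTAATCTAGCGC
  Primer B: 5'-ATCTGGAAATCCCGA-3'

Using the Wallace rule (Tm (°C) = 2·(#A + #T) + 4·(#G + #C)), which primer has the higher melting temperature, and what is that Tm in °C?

Primer A, 46°C

Primer A: A+T=7, G+C=8 → Tm = 2(7)+4(8) = 46°C
Primer B: A+T=8, G+C=7 → Tm = 2(8)+4(7) = 44°C
46°C vs 44°C → primer A is higher.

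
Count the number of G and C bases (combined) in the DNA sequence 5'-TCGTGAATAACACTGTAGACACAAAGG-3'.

11

Base counts: C=5, T=5, A=11, G=6
Total G or C: 6 + 5 = 11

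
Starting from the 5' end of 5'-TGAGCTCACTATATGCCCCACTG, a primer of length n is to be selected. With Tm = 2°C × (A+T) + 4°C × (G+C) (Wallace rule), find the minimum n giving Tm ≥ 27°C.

First 8 bases: TGAGCTCA → Tm = 24°C (< 27°C)
First 9 bases: TGAGCTCAC → Tm = 28°C (≥ 27°C)
Each additional base adds 2°C (A/T) or 4°C (G/C), so Tm is non-decreasing in n; n = 9 is the first length to reach 27°C.

n = 9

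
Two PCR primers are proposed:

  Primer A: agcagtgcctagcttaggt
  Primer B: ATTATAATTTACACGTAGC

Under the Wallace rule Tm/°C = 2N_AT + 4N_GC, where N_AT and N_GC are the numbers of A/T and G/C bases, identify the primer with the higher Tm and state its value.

Primer A: A+T=9, G+C=10 → Tm = 2(9)+4(10) = 58°C
Primer B: A+T=14, G+C=5 → Tm = 2(14)+4(5) = 48°C
58°C vs 48°C → primer A is higher.

Primer A, 58°C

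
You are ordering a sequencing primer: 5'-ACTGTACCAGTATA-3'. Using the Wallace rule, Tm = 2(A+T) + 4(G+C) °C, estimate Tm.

Scanning the sequence gives T=4, A=5, C=3, G=2.
A+T = 9, G+C = 5
Tm = 2(9) + 4(5) = 18 + 20 = 38°C

38°C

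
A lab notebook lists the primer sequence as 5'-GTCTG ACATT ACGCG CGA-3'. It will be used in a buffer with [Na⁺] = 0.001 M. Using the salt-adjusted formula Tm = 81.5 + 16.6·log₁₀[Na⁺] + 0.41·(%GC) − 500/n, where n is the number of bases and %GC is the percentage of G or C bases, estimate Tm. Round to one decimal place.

Length n = 18. A=4, G=5, T=4, C=5
G+C = 10, so %GC = 10/18 × 100 = 55.556%
Salt term: 16.6 × (-3) = -49.8
GC term: 0.41 × 55.556 = 22.778; length term: −500/18 = −27.778
Tm = 81.5 + (-49.8) + 22.778 − 27.778 = 26.7 → 26.7°C

26.7°C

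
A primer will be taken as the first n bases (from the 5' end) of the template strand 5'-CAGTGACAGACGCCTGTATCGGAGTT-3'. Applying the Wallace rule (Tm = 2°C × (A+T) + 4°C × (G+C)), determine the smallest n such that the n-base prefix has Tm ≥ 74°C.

First 23 bases: CAGTGACAGACGCCTGTATCGGA → Tm = 72°C (< 74°C)
First 24 bases: CAGTGACAGACGCCTGTATCGGAG → Tm = 76°C (≥ 74°C)
Since every base adds ≥2°C, Tm only increases with n, so the threshold is first crossed at n = 24.

n = 24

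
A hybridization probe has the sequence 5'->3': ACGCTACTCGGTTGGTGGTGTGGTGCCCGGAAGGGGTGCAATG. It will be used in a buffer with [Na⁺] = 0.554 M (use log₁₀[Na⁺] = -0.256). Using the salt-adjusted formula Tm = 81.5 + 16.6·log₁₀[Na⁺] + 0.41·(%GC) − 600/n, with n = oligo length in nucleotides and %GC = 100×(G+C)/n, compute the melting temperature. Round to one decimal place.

Length n = 43. Counting bases: A=6, C=8, G=19, T=10
G+C = 27, so %GC = 27/43 × 100 = 62.791%
Salt term: 16.6 × (-0.256) = -4.25
GC term: 0.41 × 62.791 = 25.744; length term: −600/43 = −13.953
Tm = 81.5 + (-4.25) + 25.744 − 13.953 = 89.041 → 89.0°C

89.0°C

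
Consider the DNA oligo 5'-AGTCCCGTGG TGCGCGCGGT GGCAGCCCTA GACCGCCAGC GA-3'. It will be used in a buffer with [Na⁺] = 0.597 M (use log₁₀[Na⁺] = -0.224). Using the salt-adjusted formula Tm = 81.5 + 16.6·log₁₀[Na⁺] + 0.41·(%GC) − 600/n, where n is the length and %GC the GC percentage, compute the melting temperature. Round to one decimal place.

Length n = 42. Counting bases: G=16, A=6, T=5, C=15
G+C = 31, so %GC = 31/42 × 100 = 73.81%
Salt term: 16.6 × (-0.224) = -3.718
GC term: 0.41 × 73.81 = 30.262; length term: −600/42 = −14.286
Tm = 81.5 + (-3.718) + 30.262 − 14.286 = 93.758 → 93.8°C

93.8°C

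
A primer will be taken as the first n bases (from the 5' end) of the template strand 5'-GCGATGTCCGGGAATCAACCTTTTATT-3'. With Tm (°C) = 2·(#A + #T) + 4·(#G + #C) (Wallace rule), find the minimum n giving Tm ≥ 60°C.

n = 19

First 18 bases: GCGATGTCCGGGAATCAA → Tm = 56°C (< 60°C)
First 19 bases: GCGATGTCCGGGAATCAAC → Tm = 60°C (≥ 60°C)
Since every base adds ≥2°C, Tm only increases with n, so the threshold is first crossed at n = 19.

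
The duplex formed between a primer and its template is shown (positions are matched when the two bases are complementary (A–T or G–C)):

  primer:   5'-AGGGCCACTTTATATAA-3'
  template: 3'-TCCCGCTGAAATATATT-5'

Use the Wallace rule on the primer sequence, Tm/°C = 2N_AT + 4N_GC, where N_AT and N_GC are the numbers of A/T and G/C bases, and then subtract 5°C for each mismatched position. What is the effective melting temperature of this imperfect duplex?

Primer base counts: A=6, T=5, G=3, C=3 → A+T=11, G+C=6
Perfect-match Tm = 2(11) + 4(6) = 22 + 24 = 46°C
Mismatches (positions where the bases are not complementary): 1 (at position 6)
Effective Tm = 46 − 1×5 = 46 − 5 = 41°C

41°C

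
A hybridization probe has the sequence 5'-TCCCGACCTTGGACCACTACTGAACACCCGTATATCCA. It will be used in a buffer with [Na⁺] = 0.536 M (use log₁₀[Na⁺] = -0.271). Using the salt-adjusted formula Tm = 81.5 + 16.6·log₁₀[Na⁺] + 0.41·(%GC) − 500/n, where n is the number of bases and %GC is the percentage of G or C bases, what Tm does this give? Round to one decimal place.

85.4°C

Length n = 38. Scanning the sequence gives A=10, T=8, G=5, C=15.
G+C = 20, so %GC = 20/38 × 100 = 52.632%
Salt term: 16.6 × (-0.271) = -4.499
GC term: 0.41 × 52.632 = 21.579; length term: −500/38 = −13.158
Tm = 81.5 + (-4.499) + 21.579 − 13.158 = 85.422 → 85.4°C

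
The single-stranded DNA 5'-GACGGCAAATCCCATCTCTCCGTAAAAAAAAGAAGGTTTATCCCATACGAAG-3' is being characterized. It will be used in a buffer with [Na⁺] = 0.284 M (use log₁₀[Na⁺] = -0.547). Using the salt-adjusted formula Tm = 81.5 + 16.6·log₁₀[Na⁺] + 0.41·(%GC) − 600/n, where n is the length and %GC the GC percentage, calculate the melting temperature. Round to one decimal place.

Length n = 52. Scanning the sequence gives C=13, T=10, G=9, A=20.
G+C = 22, so %GC = 22/52 × 100 = 42.308%
Salt term: 16.6 × (-0.547) = -9.08
GC term: 0.41 × 42.308 = 17.346; length term: −600/52 = −11.538
Tm = 81.5 + (-9.08) + 17.346 − 11.538 = 78.228 → 78.2°C

78.2°C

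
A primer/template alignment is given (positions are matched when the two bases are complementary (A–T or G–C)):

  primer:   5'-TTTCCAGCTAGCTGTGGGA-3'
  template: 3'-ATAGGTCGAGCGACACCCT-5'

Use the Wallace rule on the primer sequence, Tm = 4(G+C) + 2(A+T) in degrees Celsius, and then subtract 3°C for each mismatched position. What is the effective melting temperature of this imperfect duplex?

Primer base counts: A=3, T=6, G=6, C=4 → A+T=9, G+C=10
Perfect-match Tm = 2(9) + 4(10) = 18 + 40 = 58°C
Mismatches (positions where the bases are not complementary): 2 (at positions 2, 10)
Effective Tm = 58 − 2×3 = 58 − 6 = 52°C

52°C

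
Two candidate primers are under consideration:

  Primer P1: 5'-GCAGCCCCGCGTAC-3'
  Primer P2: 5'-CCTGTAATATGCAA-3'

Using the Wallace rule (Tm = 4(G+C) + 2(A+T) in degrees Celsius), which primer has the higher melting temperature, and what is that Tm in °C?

Primer P1: A+T=3, G+C=11 → Tm = 2(3)+4(11) = 50°C
Primer P2: A+T=9, G+C=5 → Tm = 2(9)+4(5) = 38°C
50°C vs 38°C → primer P1 is higher.

Primer P1, 50°C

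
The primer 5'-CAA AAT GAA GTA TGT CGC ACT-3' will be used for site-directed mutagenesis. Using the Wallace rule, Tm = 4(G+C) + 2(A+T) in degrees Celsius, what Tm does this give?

58°C

Base counts: G=4, T=5, C=4, A=8
So N_AT = 13 and N_GC = 8.
Tm = 4·8 + 2·13 = 32 + 26 = 58°C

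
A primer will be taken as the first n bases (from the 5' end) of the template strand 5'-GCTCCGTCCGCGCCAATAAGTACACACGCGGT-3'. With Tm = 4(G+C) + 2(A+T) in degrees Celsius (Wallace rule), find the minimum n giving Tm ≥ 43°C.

n = 12

First 11 bases: GCTCCGTCCGC → Tm = 40°C (< 43°C)
First 12 bases: GCTCCGTCCGCG → Tm = 44°C (≥ 43°C)
Since every base adds ≥2°C, Tm only increases with n, so the threshold is first crossed at n = 12.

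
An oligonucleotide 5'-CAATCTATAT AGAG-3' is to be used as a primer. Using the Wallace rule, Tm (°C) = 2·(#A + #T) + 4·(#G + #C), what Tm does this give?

36°C

Scanning the sequence gives C=2, T=4, G=2, A=6.
AT pairs contribute 10, GC pairs contribute 4.
Tm = 2×10 + 4×4 = 36°C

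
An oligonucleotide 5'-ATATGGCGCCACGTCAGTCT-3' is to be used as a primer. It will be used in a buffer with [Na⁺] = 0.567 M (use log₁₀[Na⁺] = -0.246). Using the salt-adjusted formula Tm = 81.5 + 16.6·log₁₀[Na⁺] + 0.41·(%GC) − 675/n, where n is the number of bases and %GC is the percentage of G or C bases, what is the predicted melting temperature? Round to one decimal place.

Length n = 20. C=6, T=5, G=5, A=4
G+C = 11, so %GC = 11/20 × 100 = 55%
Salt term: 16.6 × (-0.246) = -4.084
GC term: 0.41 × 55 = 22.55; length term: −675/20 = −33.75
Tm = 81.5 + (-4.084) + 22.55 − 33.75 = 66.216 → 66.2°C

66.2°C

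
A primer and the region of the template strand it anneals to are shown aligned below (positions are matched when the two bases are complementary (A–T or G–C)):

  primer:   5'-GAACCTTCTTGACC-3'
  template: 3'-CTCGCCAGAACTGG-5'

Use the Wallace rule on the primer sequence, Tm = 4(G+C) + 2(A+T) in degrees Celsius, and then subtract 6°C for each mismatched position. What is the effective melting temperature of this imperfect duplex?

Primer base counts: A=3, T=4, G=2, C=5 → A+T=7, G+C=7
Perfect-match Tm = 2(7) + 4(7) = 14 + 28 = 42°C
Mismatches (positions where the bases are not complementary): 3 (at positions 3, 5, 6)
Effective Tm = 42 − 3×6 = 42 − 18 = 24°C

24°C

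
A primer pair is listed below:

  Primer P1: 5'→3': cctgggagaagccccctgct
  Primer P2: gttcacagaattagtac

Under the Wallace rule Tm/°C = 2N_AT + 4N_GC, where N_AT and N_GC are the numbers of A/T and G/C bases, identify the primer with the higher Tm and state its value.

Primer P1, 68°C

Primer P1: A+T=6, G+C=14 → Tm = 2(6)+4(14) = 68°C
Primer P2: A+T=11, G+C=6 → Tm = 2(11)+4(6) = 46°C
68°C vs 46°C → primer P1 is higher.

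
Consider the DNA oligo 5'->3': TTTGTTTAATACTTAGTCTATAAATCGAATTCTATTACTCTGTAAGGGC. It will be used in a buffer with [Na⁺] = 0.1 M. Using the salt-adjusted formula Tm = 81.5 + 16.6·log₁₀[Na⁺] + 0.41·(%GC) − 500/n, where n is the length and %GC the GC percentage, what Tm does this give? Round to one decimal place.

Length n = 49. Base counts: G=7, C=7, T=21, A=14
G+C = 14, so %GC = 14/49 × 100 = 28.571%
Salt term: 16.6 × (-1) = -16.6
GC term: 0.41 × 28.571 = 11.714; length term: −500/49 = −10.204
Tm = 81.5 + (-16.6) + 11.714 − 10.204 = 66.41 → 66.4°C

66.4°C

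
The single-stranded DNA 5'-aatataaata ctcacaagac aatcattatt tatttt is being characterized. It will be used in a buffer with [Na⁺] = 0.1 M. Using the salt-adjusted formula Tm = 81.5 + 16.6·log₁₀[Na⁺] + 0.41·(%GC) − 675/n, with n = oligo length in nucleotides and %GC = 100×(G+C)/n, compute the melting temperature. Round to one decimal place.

Length n = 36. T=14, A=16, C=5, G=1
G+C = 6, so %GC = 6/36 × 100 = 16.667%
Salt term: 16.6 × (-1) = -16.6
GC term: 0.41 × 16.667 = 6.833; length term: −675/36 = −18.75
Tm = 81.5 + (-16.6) + 6.833 − 18.75 = 52.983 → 53.0°C

53.0°C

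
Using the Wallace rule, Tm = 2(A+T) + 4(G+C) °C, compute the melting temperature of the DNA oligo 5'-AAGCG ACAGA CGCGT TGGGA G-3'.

68°C

Scanning the sequence gives C=4, T=2, A=6, G=9.
So N_AT = 8 and N_GC = 13.
Tm = 2(8) + 4(13) = 16 + 52 = 68°C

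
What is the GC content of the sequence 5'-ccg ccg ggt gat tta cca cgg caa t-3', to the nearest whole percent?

Counting bases: C=8, A=5, T=5, G=7
G+C = 7 + 8 = 15 out of 25 bases
%GC = 15/25 × 100 = 60% ≈ 60%

60%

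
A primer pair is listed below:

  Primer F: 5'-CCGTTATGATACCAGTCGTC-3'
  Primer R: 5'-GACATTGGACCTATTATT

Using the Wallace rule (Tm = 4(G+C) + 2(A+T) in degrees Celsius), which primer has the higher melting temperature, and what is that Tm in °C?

Primer F: A+T=10, G+C=10 → Tm = 2(10)+4(10) = 60°C
Primer R: A+T=12, G+C=6 → Tm = 2(12)+4(6) = 48°C
60°C vs 48°C → primer F is higher.

Primer F, 60°C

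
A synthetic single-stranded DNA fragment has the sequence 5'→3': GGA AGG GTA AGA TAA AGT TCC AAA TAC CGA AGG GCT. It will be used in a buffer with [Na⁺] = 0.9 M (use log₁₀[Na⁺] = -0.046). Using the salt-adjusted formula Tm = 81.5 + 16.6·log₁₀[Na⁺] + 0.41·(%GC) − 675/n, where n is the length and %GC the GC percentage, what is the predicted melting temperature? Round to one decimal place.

Length n = 36. Scanning the sequence gives C=5, A=14, G=11, T=6.
G+C = 16, so %GC = 16/36 × 100 = 44.444%
Salt term: 16.6 × (-0.046) = -0.764
GC term: 0.41 × 44.444 = 18.222; length term: −675/36 = −18.75
Tm = 81.5 + (-0.764) + 18.222 − 18.75 = 80.208 → 80.2°C

80.2°C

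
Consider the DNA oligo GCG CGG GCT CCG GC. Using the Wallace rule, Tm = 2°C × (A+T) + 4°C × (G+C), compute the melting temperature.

Base counts: A=0, C=6, T=1, G=7
A+T = 1, G+C = 13
Tm = 2(1) + 4(13) = 2 + 52 = 54°C

54°C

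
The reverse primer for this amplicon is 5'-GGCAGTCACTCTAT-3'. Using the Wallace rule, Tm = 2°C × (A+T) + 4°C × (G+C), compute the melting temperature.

42°C

Base counts: T=4, A=3, C=4, G=3
AT pairs contribute 7, GC pairs contribute 7.
Tm = 2×7 + 4×7 = 42°C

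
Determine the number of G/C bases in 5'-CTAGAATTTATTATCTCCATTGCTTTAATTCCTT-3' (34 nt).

T=17, A=8, G=2, C=7
Total G or C: 2 + 7 = 9

9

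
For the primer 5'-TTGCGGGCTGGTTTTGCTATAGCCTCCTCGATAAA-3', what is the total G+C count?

17

G=9, C=8, A=6, T=12
Total G or C: 9 + 8 = 17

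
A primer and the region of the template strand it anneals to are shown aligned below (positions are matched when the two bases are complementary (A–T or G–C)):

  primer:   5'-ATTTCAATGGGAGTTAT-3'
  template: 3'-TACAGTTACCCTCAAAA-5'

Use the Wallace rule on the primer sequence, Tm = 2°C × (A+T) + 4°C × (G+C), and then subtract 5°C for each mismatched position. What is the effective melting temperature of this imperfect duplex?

34°C

Primer base counts: A=5, T=7, G=4, C=1 → A+T=12, G+C=5
Perfect-match Tm = 2(12) + 4(5) = 24 + 20 = 44°C
Mismatches (positions where the bases are not complementary): 2 (at positions 3, 16)
Effective Tm = 44 − 2×5 = 44 − 10 = 34°C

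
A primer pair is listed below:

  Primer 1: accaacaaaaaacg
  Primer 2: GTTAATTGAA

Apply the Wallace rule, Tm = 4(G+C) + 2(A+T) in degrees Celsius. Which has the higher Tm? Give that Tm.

Primer 1, 38°C

Primer 1: A+T=9, G+C=5 → Tm = 2(9)+4(5) = 38°C
Primer 2: A+T=8, G+C=2 → Tm = 2(8)+4(2) = 24°C
38°C vs 24°C → primer 1 is higher.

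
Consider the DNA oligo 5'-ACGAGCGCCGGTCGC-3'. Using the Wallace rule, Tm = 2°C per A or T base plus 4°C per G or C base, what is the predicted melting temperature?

A=2, C=6, G=6, T=1
A+T = 3, G+C = 12
Tm = 2×3 + 4×12 = 54°C

54°C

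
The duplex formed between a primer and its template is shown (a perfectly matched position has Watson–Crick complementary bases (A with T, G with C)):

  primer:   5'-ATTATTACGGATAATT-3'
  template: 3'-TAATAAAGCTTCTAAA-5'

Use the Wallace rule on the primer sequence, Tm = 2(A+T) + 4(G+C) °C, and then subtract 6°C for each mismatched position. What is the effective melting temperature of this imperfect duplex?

14°C

Primer base counts: A=6, T=7, G=2, C=1 → A+T=13, G+C=3
Perfect-match Tm = 2(13) + 4(3) = 26 + 12 = 38°C
Mismatches (positions where the bases are not complementary): 4 (at positions 7, 10, 12, 14)
Effective Tm = 38 − 4×6 = 38 − 24 = 14°C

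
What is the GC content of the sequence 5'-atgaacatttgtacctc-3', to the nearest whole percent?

G=2, T=6, A=5, C=4
G+C = 2 + 4 = 6 out of 17 bases
%GC = 6/17 × 100 = 35.29% ≈ 35%

35%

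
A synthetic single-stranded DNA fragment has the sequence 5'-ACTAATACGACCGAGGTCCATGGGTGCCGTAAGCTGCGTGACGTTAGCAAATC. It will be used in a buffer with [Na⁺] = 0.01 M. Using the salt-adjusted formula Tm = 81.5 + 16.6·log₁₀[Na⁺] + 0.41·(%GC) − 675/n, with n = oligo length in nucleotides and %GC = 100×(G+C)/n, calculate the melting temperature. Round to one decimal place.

Length n = 53. Base counts: C=13, T=11, A=14, G=15
G+C = 28, so %GC = 28/53 × 100 = 52.83%
Salt term: 16.6 × (-2) = -33.2
GC term: 0.41 × 52.83 = 21.66; length term: −675/53 = −12.736
Tm = 81.5 + (-33.2) + 21.66 − 12.736 = 57.224 → 57.2°C

57.2°C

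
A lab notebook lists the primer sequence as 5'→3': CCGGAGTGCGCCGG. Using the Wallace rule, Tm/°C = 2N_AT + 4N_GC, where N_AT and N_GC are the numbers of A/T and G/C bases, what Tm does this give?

G=7, T=1, A=1, C=5
So N_AT = 2 and N_GC = 12.
Tm = 2(2) + 4(12) = 4 + 48 = 52°C

52°C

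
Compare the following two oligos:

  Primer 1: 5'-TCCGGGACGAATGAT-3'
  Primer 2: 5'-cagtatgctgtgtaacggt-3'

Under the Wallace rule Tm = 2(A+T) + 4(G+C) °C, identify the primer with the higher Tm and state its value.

Primer 2, 56°C

Primer 1: A+T=7, G+C=8 → Tm = 2(7)+4(8) = 46°C
Primer 2: A+T=10, G+C=9 → Tm = 2(10)+4(9) = 56°C
46°C vs 56°C → primer 2 is higher.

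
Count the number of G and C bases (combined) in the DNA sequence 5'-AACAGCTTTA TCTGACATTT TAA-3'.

6

G=2, A=8, T=9, C=4
G+C = 2 + 4 = 6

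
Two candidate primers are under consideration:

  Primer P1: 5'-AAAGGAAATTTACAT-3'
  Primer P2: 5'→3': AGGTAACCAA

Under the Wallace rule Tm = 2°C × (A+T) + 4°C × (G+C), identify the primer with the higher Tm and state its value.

Primer P1, 36°C

Primer P1: A+T=12, G+C=3 → Tm = 2(12)+4(3) = 36°C
Primer P2: A+T=6, G+C=4 → Tm = 2(6)+4(4) = 28°C
36°C vs 28°C → primer P1 is higher.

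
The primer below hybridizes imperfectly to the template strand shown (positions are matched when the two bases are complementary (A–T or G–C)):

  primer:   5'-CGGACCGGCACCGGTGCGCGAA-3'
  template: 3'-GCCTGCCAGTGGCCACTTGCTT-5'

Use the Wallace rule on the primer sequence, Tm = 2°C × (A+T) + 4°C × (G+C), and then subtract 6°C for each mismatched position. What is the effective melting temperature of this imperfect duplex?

54°C

Primer base counts: A=4, T=1, G=9, C=8 → A+T=5, G+C=17
Perfect-match Tm = 2(5) + 4(17) = 10 + 68 = 78°C
Mismatches (positions where the bases are not complementary): 4 (at positions 6, 8, 17, 18)
Effective Tm = 78 − 4×6 = 78 − 24 = 54°C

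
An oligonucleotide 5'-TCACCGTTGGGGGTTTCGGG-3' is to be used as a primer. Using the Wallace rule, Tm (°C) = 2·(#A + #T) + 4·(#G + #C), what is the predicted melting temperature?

Base counts: A=1, C=4, G=9, T=6
So N_AT = 7 and N_GC = 13.
Tm = 2×7 + 4×13 = 66°C

66°C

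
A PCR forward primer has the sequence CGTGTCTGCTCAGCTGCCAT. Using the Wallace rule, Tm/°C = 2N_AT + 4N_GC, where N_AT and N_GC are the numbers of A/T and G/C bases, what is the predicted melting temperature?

C=7, T=6, G=5, A=2
A+T = 8, G+C = 12
Tm = 2×8 + 4×12 = 64°C

64°C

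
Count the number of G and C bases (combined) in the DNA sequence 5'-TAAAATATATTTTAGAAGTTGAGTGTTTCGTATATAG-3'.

Counting bases: A=13, T=16, C=1, G=7
G+C = 7 + 1 = 8

8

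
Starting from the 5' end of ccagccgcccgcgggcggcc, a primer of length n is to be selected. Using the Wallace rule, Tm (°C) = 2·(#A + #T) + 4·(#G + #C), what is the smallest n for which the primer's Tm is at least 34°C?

First 8 bases: CCAGCCGC → Tm = 30°C (< 34°C)
First 9 bases: CCAGCCGCC → Tm = 34°C (≥ 34°C)
Since every base adds ≥2°C, Tm only increases with n, so the threshold is first crossed at n = 9.

n = 9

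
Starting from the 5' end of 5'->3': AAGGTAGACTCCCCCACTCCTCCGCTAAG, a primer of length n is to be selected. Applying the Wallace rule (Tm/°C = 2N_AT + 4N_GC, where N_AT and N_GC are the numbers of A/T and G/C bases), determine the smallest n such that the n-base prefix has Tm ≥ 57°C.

First 18 bases: AAGGTAGACTCCCCCACT → Tm = 56°C (< 57°C)
First 19 bases: AAGGTAGACTCCCCCACTC → Tm = 60°C (≥ 57°C)
Since every base adds ≥2°C, Tm only increases with n, so the threshold is first crossed at n = 19.

n = 19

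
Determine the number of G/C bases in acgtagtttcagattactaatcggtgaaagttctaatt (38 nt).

12

Scanning the sequence gives G=7, A=12, T=14, C=5.
G+C = 7 + 5 = 12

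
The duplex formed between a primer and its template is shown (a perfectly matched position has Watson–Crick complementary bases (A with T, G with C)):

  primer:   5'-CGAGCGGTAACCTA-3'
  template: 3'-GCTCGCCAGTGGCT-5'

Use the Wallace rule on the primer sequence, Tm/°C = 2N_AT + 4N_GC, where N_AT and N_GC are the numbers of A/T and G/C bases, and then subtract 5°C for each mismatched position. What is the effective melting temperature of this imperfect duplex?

Primer base counts: A=4, T=2, G=4, C=4 → A+T=6, G+C=8
Perfect-match Tm = 2(6) + 4(8) = 12 + 32 = 44°C
Mismatches (positions where the bases are not complementary): 2 (at positions 9, 13)
Effective Tm = 44 − 2×5 = 44 − 10 = 34°C

34°C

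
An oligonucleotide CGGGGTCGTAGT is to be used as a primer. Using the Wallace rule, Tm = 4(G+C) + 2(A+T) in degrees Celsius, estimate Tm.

40°C

Counting bases: C=2, T=3, A=1, G=6
AT pairs contribute 4, GC pairs contribute 8.
Tm = 4·8 + 2·4 = 32 + 8 = 40°C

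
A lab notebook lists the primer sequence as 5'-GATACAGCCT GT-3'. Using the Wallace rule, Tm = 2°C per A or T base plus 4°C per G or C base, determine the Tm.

36°C

Scanning the sequence gives T=3, A=3, C=3, G=3.
AT pairs contribute 6, GC pairs contribute 6.
Tm = 2×6 + 4×6 = 36°C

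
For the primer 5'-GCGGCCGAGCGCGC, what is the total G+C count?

13

Base counts: A=1, G=7, C=6, T=0
G+C = 7 + 6 = 13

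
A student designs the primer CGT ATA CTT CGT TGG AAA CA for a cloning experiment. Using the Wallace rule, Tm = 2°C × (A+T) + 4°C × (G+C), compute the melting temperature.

56°C

Counting bases: G=4, A=6, T=6, C=4
A+T = 12, G+C = 8
Tm = 4·8 + 2·12 = 32 + 24 = 56°C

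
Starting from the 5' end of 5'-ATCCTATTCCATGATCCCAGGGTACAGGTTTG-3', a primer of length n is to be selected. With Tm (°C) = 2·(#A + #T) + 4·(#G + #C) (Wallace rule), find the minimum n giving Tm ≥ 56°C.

n = 20

First 19 bases: ATCCTATTCCATGATCCCA → Tm = 54°C (< 56°C)
First 20 bases: ATCCTATTCCATGATCCCAG → Tm = 58°C (≥ 56°C)
Since every base adds ≥2°C, Tm only increases with n, so the threshold is first crossed at n = 20.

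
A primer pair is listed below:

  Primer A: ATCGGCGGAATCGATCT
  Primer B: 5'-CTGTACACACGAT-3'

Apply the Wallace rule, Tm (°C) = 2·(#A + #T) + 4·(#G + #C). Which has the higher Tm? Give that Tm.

Primer A, 52°C

Primer A: A+T=8, G+C=9 → Tm = 2(8)+4(9) = 52°C
Primer B: A+T=7, G+C=6 → Tm = 2(7)+4(6) = 38°C
52°C vs 38°C → primer A is higher.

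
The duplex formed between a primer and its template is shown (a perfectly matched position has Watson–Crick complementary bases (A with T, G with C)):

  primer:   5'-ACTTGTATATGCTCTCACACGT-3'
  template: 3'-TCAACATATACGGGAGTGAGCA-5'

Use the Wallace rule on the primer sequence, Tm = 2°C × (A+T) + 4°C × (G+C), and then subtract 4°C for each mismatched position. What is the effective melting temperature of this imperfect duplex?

Primer base counts: A=5, T=8, G=3, C=6 → A+T=13, G+C=9
Perfect-match Tm = 2(13) + 4(9) = 26 + 36 = 62°C
Mismatches (positions where the bases are not complementary): 3 (at positions 2, 13, 19)
Effective Tm = 62 − 3×4 = 62 − 12 = 50°C

50°C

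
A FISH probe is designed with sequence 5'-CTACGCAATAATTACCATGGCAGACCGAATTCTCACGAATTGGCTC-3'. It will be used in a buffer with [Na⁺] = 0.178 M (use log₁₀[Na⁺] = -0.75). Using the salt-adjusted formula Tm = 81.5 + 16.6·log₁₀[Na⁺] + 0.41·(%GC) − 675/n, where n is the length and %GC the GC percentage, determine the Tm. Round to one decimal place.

Length n = 46. Scanning the sequence gives T=11, G=8, C=13, A=14.
G+C = 21, so %GC = 21/46 × 100 = 45.652%
Salt term: 16.6 × (-0.75) = -12.45
GC term: 0.41 × 45.652 = 18.717; length term: −675/46 = −14.674
Tm = 81.5 + (-12.45) + 18.717 − 14.674 = 73.093 → 73.1°C

73.1°C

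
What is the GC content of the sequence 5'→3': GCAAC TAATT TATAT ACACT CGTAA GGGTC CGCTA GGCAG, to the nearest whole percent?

45%

Base counts: A=12, C=9, G=9, T=10
G+C = 9 + 9 = 18 out of 40 bases
%GC = 18/40 × 100 = 45% ≈ 45%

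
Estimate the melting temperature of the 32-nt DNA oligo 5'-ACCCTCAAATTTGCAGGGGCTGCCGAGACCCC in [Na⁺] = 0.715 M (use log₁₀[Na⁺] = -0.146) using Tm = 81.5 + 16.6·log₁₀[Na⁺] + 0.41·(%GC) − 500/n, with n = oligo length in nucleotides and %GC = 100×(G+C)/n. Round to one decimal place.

89.1°C

Length n = 32. Counting bases: G=8, T=5, C=12, A=7
G+C = 20, so %GC = 20/32 × 100 = 62.5%
Salt term: 16.6 × (-0.146) = -2.424
GC term: 0.41 × 62.5 = 25.625; length term: −500/32 = −15.625
Tm = 81.5 + (-2.424) + 25.625 − 15.625 = 89.076 → 89.1°C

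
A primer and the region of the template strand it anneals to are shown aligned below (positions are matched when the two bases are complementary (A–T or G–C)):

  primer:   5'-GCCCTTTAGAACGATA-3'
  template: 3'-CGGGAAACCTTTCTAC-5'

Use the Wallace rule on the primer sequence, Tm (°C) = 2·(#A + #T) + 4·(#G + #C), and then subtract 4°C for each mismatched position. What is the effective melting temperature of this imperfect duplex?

34°C

Primer base counts: A=5, T=4, G=3, C=4 → A+T=9, G+C=7
Perfect-match Tm = 2(9) + 4(7) = 18 + 28 = 46°C
Mismatches (positions where the bases are not complementary): 3 (at positions 8, 12, 16)
Effective Tm = 46 − 3×4 = 46 − 12 = 34°C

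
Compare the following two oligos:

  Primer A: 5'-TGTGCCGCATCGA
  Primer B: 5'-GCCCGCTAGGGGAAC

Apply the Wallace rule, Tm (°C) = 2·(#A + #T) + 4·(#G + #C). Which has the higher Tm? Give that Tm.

Primer A: A+T=5, G+C=8 → Tm = 2(5)+4(8) = 42°C
Primer B: A+T=4, G+C=11 → Tm = 2(4)+4(11) = 52°C
42°C vs 52°C → primer B is higher.

Primer B, 52°C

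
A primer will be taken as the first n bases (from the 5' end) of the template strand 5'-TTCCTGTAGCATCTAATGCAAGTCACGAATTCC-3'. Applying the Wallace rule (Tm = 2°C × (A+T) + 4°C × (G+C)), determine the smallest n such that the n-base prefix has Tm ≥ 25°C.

First 8 bases: TTCCTGTA → Tm = 22°C (< 25°C)
First 9 bases: TTCCTGTAG → Tm = 26°C (≥ 25°C)
Each additional base adds 2°C (A/T) or 4°C (G/C), so Tm is non-decreasing in n; n = 9 is the first length to reach 25°C.

n = 9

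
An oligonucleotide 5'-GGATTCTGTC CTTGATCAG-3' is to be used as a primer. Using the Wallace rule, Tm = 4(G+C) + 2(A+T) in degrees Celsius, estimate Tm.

A=3, T=7, G=5, C=4
AT pairs contribute 10, GC pairs contribute 9.
Tm = 2(10) + 4(9) = 20 + 36 = 56°C

56°C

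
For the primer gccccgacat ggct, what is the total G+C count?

Base counts: G=4, C=6, T=2, A=2
Total G or C: 4 + 6 = 10

10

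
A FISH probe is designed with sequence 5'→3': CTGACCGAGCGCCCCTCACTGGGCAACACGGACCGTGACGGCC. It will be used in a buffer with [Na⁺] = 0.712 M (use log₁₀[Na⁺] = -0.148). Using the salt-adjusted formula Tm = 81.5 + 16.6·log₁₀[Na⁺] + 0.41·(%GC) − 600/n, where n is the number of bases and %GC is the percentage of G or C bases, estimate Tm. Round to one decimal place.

Length n = 43. Base counts: T=4, A=8, C=18, G=13
G+C = 31, so %GC = 31/43 × 100 = 72.093%
Salt term: 16.6 × (-0.148) = -2.457
GC term: 0.41 × 72.093 = 29.558; length term: −600/43 = −13.953
Tm = 81.5 + (-2.457) + 29.558 − 13.953 = 94.648 → 94.6°C

94.6°C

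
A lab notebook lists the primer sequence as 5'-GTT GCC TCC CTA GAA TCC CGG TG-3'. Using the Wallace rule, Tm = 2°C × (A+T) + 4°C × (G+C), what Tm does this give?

74°C

T=6, C=8, A=3, G=6
A+T = 9, G+C = 14
Tm = 2×9 + 4×14 = 74°C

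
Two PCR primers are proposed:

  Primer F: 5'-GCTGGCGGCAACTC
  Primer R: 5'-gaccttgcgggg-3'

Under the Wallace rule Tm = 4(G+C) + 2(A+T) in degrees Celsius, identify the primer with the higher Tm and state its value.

Primer F, 48°C

Primer F: A+T=4, G+C=10 → Tm = 2(4)+4(10) = 48°C
Primer R: A+T=3, G+C=9 → Tm = 2(3)+4(9) = 42°C
48°C vs 42°C → primer F is higher.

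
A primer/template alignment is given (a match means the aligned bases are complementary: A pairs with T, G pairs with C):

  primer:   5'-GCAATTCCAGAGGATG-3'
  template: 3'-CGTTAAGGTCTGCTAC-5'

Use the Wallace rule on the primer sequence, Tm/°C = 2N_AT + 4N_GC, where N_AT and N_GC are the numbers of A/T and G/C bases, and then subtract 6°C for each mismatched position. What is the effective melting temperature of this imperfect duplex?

Primer base counts: A=5, T=3, G=5, C=3 → A+T=8, G+C=8
Perfect-match Tm = 2(8) + 4(8) = 16 + 32 = 48°C
Mismatches (positions where the bases are not complementary): 1 (at position 12)
Effective Tm = 48 − 1×6 = 48 − 6 = 42°C

42°C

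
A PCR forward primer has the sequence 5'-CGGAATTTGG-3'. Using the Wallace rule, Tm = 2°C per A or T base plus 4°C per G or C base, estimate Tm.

Base counts: A=2, T=3, C=1, G=4
So N_AT = 5 and N_GC = 5.
Tm = 4·5 + 2·5 = 20 + 10 = 30°C

30°C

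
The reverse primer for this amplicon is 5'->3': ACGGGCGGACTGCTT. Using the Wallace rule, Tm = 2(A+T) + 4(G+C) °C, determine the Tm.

50°C

Scanning the sequence gives T=3, C=4, G=6, A=2.
AT pairs contribute 5, GC pairs contribute 10.
Tm = 2×5 + 4×10 = 50°C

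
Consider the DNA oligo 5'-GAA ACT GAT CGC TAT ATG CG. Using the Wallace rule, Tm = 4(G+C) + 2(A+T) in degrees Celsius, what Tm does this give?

58°C

Base counts: A=6, G=5, C=4, T=5
AT pairs contribute 11, GC pairs contribute 9.
Tm = 2(11) + 4(9) = 22 + 36 = 58°C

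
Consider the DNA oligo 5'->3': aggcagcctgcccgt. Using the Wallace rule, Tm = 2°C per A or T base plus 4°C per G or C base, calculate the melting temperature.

52°C

Scanning the sequence gives C=6, G=5, A=2, T=2.
A+T = 4, G+C = 11
Tm = 2×4 + 4×11 = 52°C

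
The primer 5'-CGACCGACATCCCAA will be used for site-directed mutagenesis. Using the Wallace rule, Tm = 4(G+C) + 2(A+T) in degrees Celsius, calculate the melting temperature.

48°C

Counting bases: G=2, T=1, A=5, C=7
AT pairs contribute 6, GC pairs contribute 9.
Tm = 4·9 + 2·6 = 36 + 12 = 48°C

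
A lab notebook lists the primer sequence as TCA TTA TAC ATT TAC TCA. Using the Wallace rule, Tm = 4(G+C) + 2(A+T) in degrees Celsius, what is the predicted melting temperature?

44°C

G=0, A=6, C=4, T=8
So N_AT = 14 and N_GC = 4.
Tm = 2(14) + 4(4) = 28 + 16 = 44°C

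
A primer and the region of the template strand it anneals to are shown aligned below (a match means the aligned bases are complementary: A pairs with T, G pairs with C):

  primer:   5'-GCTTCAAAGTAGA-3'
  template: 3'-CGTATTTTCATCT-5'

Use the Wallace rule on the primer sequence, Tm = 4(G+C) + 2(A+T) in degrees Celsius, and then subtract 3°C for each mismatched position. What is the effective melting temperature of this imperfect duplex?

Primer base counts: A=5, T=3, G=3, C=2 → A+T=8, G+C=5
Perfect-match Tm = 2(8) + 4(5) = 16 + 20 = 36°C
Mismatches (positions where the bases are not complementary): 2 (at positions 3, 5)
Effective Tm = 36 − 2×3 = 36 − 6 = 30°C

30°C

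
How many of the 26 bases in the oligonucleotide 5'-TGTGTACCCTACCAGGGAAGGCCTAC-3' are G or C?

Scanning the sequence gives G=7, C=8, A=6, T=5.
Total G or C: 7 + 8 = 15

15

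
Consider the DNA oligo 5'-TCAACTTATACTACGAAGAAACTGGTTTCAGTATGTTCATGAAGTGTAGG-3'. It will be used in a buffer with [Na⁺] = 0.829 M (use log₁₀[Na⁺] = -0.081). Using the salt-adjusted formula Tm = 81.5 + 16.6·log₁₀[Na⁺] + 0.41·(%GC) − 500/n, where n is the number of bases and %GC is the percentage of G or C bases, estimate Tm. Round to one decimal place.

Length n = 50. Counting bases: C=7, G=11, A=16, T=16
G+C = 18, so %GC = 18/50 × 100 = 36%
Salt term: 16.6 × (-0.081) = -1.345
GC term: 0.41 × 36 = 14.76; length term: −500/50 = −10
Tm = 81.5 + (-1.345) + 14.76 − 10 = 84.915 → 84.9°C

84.9°C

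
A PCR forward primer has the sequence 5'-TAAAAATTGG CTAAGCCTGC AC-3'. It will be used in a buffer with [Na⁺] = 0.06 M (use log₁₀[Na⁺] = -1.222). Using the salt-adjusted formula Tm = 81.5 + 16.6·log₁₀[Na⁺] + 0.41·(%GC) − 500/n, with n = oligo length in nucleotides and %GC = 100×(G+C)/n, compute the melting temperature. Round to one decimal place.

Length n = 22. Base counts: A=8, G=4, C=5, T=5
G+C = 9, so %GC = 9/22 × 100 = 40.909%
Salt term: 16.6 × (-1.222) = -20.285
GC term: 0.41 × 40.909 = 16.773; length term: −500/22 = −22.727
Tm = 81.5 + (-20.285) + 16.773 − 22.727 = 55.261 → 55.3°C

55.3°C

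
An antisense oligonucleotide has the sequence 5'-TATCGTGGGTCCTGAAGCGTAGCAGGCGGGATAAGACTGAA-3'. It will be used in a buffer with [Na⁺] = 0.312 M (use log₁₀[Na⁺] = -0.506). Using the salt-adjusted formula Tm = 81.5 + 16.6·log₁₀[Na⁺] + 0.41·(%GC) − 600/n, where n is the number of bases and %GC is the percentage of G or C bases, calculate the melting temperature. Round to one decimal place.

80.5°C

Length n = 41. C=7, T=8, G=15, A=11
G+C = 22, so %GC = 22/41 × 100 = 53.659%
Salt term: 16.6 × (-0.506) = -8.4
GC term: 0.41 × 53.659 = 22; length term: −600/41 = −14.634
Tm = 81.5 + (-8.4) + 22 − 14.634 = 80.466 → 80.5°C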